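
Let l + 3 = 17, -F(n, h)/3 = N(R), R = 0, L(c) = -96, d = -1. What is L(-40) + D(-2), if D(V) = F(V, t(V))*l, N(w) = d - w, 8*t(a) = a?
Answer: -54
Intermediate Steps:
t(a) = a/8
N(w) = -1 - w
F(n, h) = 3 (F(n, h) = -3*(-1 - 1*0) = -3*(-1 + 0) = -3*(-1) = 3)
l = 14 (l = -3 + 17 = 14)
D(V) = 42 (D(V) = 3*14 = 42)
L(-40) + D(-2) = -96 + 42 = -54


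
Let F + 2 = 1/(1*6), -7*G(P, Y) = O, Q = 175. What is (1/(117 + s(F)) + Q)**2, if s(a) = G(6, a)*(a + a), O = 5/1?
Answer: 193266623641/6310144 ≈ 30628.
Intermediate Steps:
O = 5 (O = 5*1 = 5)
G(P, Y) = -5/7 (G(P, Y) = -1/7*5 = -5/7)
F = -11/6 (F = -2 + 1/(1*6) = -2 + 1/6 = -11/6 ≈ -1.8333)
s(a) = -10*a/7 (s(a) = -5*(a + a)/7 = -10*a/7)
(1/(117 + s(F)) + Q)**2 = (1/(117 - 10/7*(-11/6)) + 175)**2 = (1/(117 + 55/21) + 175)**2 = (1/(2512/21) + 175)**2 = (21/2512 + 175)**2 = (439621/2512)**2 = 193266623641/6310144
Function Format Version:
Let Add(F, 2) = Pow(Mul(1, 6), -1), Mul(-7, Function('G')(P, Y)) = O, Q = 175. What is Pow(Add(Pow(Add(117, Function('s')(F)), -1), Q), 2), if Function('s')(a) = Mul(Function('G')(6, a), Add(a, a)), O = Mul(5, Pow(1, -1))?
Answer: Rational(193266623641, 6310144) ≈ 30628.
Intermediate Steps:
O = 5 (O = Mul(5, 1) = 5)
Function('G')(P, Y) = Rational(-5, 7) (Function('G')(P, Y) = Mul(Rational(-1, 7), 5) = Rational(-5, 7))
F = Rational(-11, 6) (F = Add(-2, Pow(Mul(1, 6), -1)) = Add(-2, Pow(6, -1)) = Add(-2, Rational(1, 6)) = Rational(-11, 6) ≈ -1.8333)
Function('s')(a) = Mul(Rational(-10, 7), a) (Function('s')(a) = Mul(Rational(-5, 7), Add(a, a)) = Mul(Rational(-5, 7), Mul(2, a)) = Mul(Rational(-10, 7), a))
Pow(Add(Pow(Add(117, Function('s')(F)), -1), Q), 2) = Pow(Add(Pow(Add(117, Mul(Rational(-10, 7), Rational(-11, 6))), -1), 175), 2) = Pow(Add(Pow(Add(117, Rational(55, 21)), -1), 175), 2) = Pow(Add(Pow(Rational(2512, 21), -1), 175), 2) = Pow(Add(Rational(21, 2512), 175), 2) = Pow(Rational(439621, 2512), 2) = Rational(193266623641, 6310144)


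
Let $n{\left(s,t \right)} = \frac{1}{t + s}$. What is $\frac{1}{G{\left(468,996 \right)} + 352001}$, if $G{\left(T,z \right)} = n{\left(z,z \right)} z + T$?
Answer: $\frac{2}{704939} \approx 2.8371 \cdot 10^{-6}$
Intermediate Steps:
$n{\left(s,t \right)} = \frac{1}{s + t}$
$G{\left(T,z \right)} = \frac{1}{2} + T$ ($G{\left(T,z \right)} = \frac{z}{z + z} + T = \frac{z}{2 z} + T = \frac{1}{2 z} z + T = \frac{1}{2} + T$)
$\frac{1}{G{\left(468,996 \right)} + 352001} = \frac{1}{\left(\frac{1}{2} + 468\right) + 352001} = \frac{1}{\frac{937}{2} + 352001} = \frac{1}{\frac{704939}{2}} = \frac{2}{704939}$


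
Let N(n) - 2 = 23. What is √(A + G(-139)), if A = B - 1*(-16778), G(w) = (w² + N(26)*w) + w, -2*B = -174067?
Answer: √478074/2 ≈ 345.71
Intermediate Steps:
B = 174067/2 (B = -½*(-174067) = 174067/2 ≈ 87034.)
N(n) = 25 (N(n) = 2 + 23 = 25)
G(w) = w² + 26*w (G(w) = (w² + 25*w) + w = w² + 26*w)
A = 207623/2 (A = 174067/2 - 1*(-16778) = 174067/2 + 16778 = 207623/2 ≈ 1.0381e+5)
√(A + G(-139)) = √(207623/2 - 139*(26 - 139)) = √(207623/2 - 139*(-113)) = √(207623/2 + 15707) = √(239037/2) = √478074/2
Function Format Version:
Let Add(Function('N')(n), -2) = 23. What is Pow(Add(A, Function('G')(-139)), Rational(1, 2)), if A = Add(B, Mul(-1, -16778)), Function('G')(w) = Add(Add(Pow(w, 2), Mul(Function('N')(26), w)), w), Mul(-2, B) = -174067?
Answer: Mul(Rational(1, 2), Pow(478074, Rational(1, 2))) ≈ 345.71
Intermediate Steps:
B = Rational(174067, 2) (B = Mul(Rational(-1, 2), -174067) = Rational(174067, 2) ≈ 87034.)
Function('N')(n) = 25 (Function('N')(n) = Add(2, 23) = 25)
Function('G')(w) = Add(Pow(w, 2), Mul(26, w)) (Function('G')(w) = Add(Add(Pow(w, 2), Mul(25, w)), w) = Add(Pow(w, 2), Mul(26, w)))
A = Rational(207623, 2) (A = Add(Rational(174067, 2), Mul(-1, -16778)) = Add(Rational(174067, 2), 16778) = Rational(207623, 2) ≈ 1.0381e+5)
Pow(Add(A, Function('G')(-139)), Rational(1, 2)) = Pow(Add(Rational(207623, 2), Mul(-139, Add(26, -139))), Rational(1, 2)) = Pow(Add(Rational(207623, 2), Mul(-139, -113)), Rational(1, 2)) = Pow(Add(Rational(207623, 2), 15707), Rational(1, 2)) = Pow(Rational(239037, 2), Rational(1, 2)) = Mul(Rational(1, 2), Pow(478074, Rational(1, 2)))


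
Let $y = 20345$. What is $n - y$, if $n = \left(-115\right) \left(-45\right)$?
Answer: $-15170$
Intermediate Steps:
$n = 5175$
$n - y = 5175 - 20345 = -15170$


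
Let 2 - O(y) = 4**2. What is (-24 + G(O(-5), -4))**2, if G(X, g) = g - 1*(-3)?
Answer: 625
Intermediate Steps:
O(y) = -14 (O(y) = 2 - 1*4**2 = 2 - 1*16 = 2 - 16 = -14)
G(X, g) = 3 + g (G(X, g) = g + 3 = 3 + g)
(-24 + G(O(-5), -4))**2 = (-24 + (3 - 4))**2 = (-24 - 1)**2 = (-25)**2 = 625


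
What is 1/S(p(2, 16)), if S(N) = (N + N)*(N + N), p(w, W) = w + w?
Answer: 1/64 ≈ 0.015625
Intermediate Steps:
p(w, W) = 2*w
S(N) = 4*N² (S(N) = (2*N)*(2*N) = 4*N²)
1/S(p(2, 16)) = 1/(4*(2*2)²) = 1/(4*4²) = 1/(4*16) = 1/64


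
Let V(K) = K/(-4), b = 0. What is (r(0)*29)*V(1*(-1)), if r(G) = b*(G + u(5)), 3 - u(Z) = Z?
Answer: 0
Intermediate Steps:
u(Z) = 3 - Z
V(K) = -K/4 (V(K) = K*(-¼) = -K/4)
r(G) = 0 (r(G) = 0*(G + (3 - 1*5)) = 0*(G + (3 - 5)) = 0*(G - 2) = 0*(-2 + G) = 0)
(r(0)*29)*V(1*(-1)) = (0*29)*(-(-1)/4) = 0*(-¼*(-1)) = 0*(¼) = 0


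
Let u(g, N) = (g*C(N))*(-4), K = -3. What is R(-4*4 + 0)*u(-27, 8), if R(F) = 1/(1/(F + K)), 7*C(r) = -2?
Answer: 4104/7 ≈ 586.29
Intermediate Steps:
C(r) = -2/7 (C(r) = (⅐)*(-2) = -2/7)
u(g, N) = 8*g/7 (u(g, N) = (g*(-2/7))*(-4) = -2*g/7*(-4) = 8*g/7)
R(F) = -3 + F (R(F) = 1/(1/(F - 3)) = 1/(1/(-3 + F)) = -3 + F)
R(-4*4 + 0)*u(-27, 8) = (-3 + (-4*4 + 0))*((8/7)*(-27)) = (-3 + (-16 + 0))*(-216/7) = (-3 - 16)*(-216/7) = -19*(-216/7) = 4104/7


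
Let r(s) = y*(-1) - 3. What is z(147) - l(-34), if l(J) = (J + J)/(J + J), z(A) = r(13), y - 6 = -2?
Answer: -8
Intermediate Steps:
y = 4 (y = 6 - 2 = 4)
r(s) = -7 (r(s) = 4*(-1) - 3 = -4 - 3 = -7)
z(A) = -7
l(J) = 1 (l(J) = (2*J)/((2*J)) = (2*J)*(1/(2*J)) = 1)
z(147) - l(-34) = -7 - 1*1 = -7 - 1 = -8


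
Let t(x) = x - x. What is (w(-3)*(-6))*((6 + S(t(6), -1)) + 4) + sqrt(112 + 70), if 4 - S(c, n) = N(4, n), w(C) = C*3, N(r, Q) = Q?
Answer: 810 + sqrt(182) ≈ 823.49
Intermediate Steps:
t(x) = 0
w(C) = 3*C
S(c, n) = 4 - n
(w(-3)*(-6))*((6 + S(t(6), -1)) + 4) + sqrt(112 + 70) = ((3*(-3))*(-6))*((6 + (4 - 1*(-1))) + 4) + sqrt(112 + 70) = (-9*(-6))*((6 + (4 + 1)) + 4) + sqrt(182) = 54*((6 + 5) + 4) + sqrt(182) = 54*(11 + 4) + sqrt(182) = 54*15 + sqrt(182) = 810 + sqrt(182)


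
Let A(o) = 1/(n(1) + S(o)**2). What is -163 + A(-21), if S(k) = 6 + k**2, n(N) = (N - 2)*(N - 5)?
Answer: -32569518/199813 ≈ -163.00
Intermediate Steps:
n(N) = (-5 + N)*(-2 + N) (n(N) = (-2 + N)*(-5 + N) = (-5 + N)*(-2 + N))
A(o) = 1/(4 + (6 + o**2)**2) (A(o) = 1/((10 + 1**2 - 7*1) + (6 + o**2)**2) = 1/((10 + 1 - 7) + (6 + o**2)**2) = 1/(4 + (6 + o**2)**2))
-163 + A(-21) = -163 + 1/(4 + (6 + (-21)**2)**2) = -163 + 1/(4 + (6 + 441)**2) = -163 + 1/(4 + 447**2) = -163 + 1/(4 + 199809) = -163 + 1/199813 = -32569518/199813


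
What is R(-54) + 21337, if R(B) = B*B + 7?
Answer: 24260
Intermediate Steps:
R(B) = 7 + B² (R(B) = B² + 7 = 7 + B²)
R(-54) + 21337 = (7 + (-54)²) + 21337 = (7 + 2916) + 21337 = 2923 + 21337 = 24260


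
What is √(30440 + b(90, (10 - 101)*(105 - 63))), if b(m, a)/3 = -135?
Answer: √30035 ≈ 173.31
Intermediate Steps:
b(m, a) = -405 (b(m, a) = 3*(-135) = -405)
√(30440 + b(90, (10 - 101)*(105 - 63))) = √(30440 - 405) = √30035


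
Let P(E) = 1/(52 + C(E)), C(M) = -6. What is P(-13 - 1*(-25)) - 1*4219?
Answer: -194073/46 ≈ -4219.0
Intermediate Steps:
P(E) = 1/46 (P(E) = 1/(52 - 6) = 1/46)
P(-13 - 1*(-25)) - 1*4219 = 1/46 - 1*4219 = 1/46 - 4219 = -194073/46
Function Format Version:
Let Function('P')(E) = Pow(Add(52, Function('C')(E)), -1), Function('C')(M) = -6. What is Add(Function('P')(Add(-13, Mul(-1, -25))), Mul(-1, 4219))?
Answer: Rational(-194073, 46) ≈ -4219.0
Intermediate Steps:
Function('P')(E) = Rational(1, 46) (Function('P')(E) = Pow(Add(52, -6), -1) = Pow(46, -1) = Rational(1, 46))
Add(Function('P')(Add(-13, Mul(-1, -25))), Mul(-1, 4219)) = Add(Rational(1, 46), Mul(-1, 4219)) = Add(Rational(1, 46), -4219) = Rational(-194073, 46)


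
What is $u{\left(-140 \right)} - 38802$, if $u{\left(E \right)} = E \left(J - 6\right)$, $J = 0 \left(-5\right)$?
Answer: $-37962$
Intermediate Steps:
$J = 0$
$u{\left(E \right)} = - 6 E$ ($u{\left(E \right)} = E \left(0 - 6\right) = E \left(-6\right) = - 6 E$)
$u{\left(-140 \right)} - 38802 = \left(-6\right) \left(-140\right) - 38802 = 840 - 38802 = -37962$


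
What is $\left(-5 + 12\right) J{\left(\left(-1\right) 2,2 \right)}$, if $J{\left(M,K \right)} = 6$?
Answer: $42$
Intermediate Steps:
$\left(-5 + 12\right) J{\left(\left(-1\right) 2,2 \right)} = \left(-5 + 12\right) 6 = 7 \cdot 6 = 42$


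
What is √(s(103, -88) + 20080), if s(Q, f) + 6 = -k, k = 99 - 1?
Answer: 2*√4994 ≈ 141.34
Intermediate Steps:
k = 98
s(Q, f) = -104 (s(Q, f) = -6 - 1*98 = -6 - 98 = -104)
√(s(103, -88) + 20080) = √(-104 + 20080) = √19976 = 2*√4994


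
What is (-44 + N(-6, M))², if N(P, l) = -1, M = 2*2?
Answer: 2025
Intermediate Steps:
M = 4
(-44 + N(-6, M))² = (-44 - 1)² = (-45)² = 2025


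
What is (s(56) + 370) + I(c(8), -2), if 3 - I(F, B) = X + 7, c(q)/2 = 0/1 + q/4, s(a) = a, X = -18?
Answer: 440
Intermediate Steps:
c(q) = q/2 (c(q) = 2*(0/1 + q/4) = 2*(0*1 + q*(¼)) = 2*(0 + q/4) = 2*(q/4) = q/2)
I(F, B) = 14 (I(F, B) = 3 - (-18 + 7) = 3 - 1*(-11) = 3 + 11 = 14)
(s(56) + 370) + I(c(8), -2) = (56 + 370) + 14 = 426 + 14 = 440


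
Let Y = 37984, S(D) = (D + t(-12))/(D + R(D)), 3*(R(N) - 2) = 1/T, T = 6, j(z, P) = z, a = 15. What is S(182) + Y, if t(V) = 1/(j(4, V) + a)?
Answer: 2391041110/62947 ≈ 37985.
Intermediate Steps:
R(N) = 37/18 (R(N) = 2 + (1/3)/6 = 2 + (1/3)*(1/6) = 2 + 1/18 = 37/18)
t(V) = 1/19 (t(V) = 1/(4 + 15) = 1/19)
S(D) = (1/19 + D)/(37/18 + D) (S(D) = (D + 1/19)/(D + 37/18) = (1/19 + D)/(37/18 + D))
S(182) + Y = 18*(1 + 19*182)/(19*(37 + 18*182)) + 37984 = 18*(1 + 3458)/(19*(37 + 3276)) + 37984 = (18/19)*3459/3313 + 37984 = (18/19)*(1/3313)*3459 + 37984 = 62262/62947 + 37984 = 2391041110/62947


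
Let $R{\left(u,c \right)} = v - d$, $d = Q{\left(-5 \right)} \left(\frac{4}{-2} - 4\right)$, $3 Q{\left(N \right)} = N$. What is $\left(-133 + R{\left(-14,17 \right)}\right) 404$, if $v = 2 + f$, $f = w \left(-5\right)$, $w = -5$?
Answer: $-46864$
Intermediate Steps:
$Q{\left(N \right)} = \frac{N}{3}$
$f = 25$ ($f = \left(-5\right) \left(-5\right) = 25$)
$d = 10$ ($d = \frac{1}{3} \left(-5\right) \left(\frac{4}{-2} - 4\right) = - \frac{5 \left(4 \left(- \frac{1}{2}\right) - 4\right)}{3} = - \frac{5 \left(-2 - 4\right)}{3} = \left(- \frac{5}{3}\right) \left(-6\right) = 10$)
$v = 27$ ($v = 2 + 25 = 27$)
$R{\left(u,c \right)} = 17$ ($R{\left(u,c \right)} = 27 - 10 = 17$)
$\left(-133 + R{\left(-14,17 \right)}\right) 404 = \left(-133 + 17\right) 404 = \left(-116\right) 404 = -46864$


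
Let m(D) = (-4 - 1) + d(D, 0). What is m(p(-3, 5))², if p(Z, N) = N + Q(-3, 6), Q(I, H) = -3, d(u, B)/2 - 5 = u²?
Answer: 169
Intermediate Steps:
d(u, B) = 10 + 2*u²
p(Z, N) = -3 + N (p(Z, N) = N - 3 = -3 + N)
m(D) = 5 + 2*D² (m(D) = (-4 - 1) + (10 + 2*D²) = -5 + (10 + 2*D²) = 5 + 2*D²)
m(p(-3, 5))² = (5 + 2*(-3 + 5)²)² = (5 + 2*2²)² = (5 + 2*4)² = (5 + 8)² = 13² = 169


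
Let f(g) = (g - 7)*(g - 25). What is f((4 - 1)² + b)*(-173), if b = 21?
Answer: -19895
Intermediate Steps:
f(g) = (-25 + g)*(-7 + g) (f(g) = (-7 + g)*(-25 + g) = (-25 + g)*(-7 + g))
f((4 - 1)² + b)*(-173) = (175 + ((4 - 1)² + 21)² - 32*((4 - 1)² + 21))*(-173) = (175 + (3² + 21)² - 32*(3² + 21))*(-173) = (175 + (9 + 21)² - 32*(9 + 21))*(-173) = (175 + 30² - 32*30)*(-173) = (175 + 900 - 960)*(-173) = 115*(-173) = -19895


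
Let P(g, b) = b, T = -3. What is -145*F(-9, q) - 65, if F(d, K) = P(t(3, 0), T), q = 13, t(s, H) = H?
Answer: 370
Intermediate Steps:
F(d, K) = -3
-145*F(-9, q) - 65 = -145*(-3) - 65 = 435 - 65 = 370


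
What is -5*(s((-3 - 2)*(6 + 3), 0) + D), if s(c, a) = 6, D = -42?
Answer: 180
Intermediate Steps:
-5*(s((-3 - 2)*(6 + 3), 0) + D) = -5*(6 - 42) = -5*(-36) = 180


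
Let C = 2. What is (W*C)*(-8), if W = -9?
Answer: 144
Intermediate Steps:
(W*C)*(-8) = -9*2*(-8) = -18*(-8) = 144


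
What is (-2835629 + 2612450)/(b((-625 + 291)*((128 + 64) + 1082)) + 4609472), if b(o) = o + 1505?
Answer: -223179/4185461 ≈ -0.053322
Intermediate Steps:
b(o) = 1505 + o
(-2835629 + 2612450)/(b((-625 + 291)*((128 + 64) + 1082)) + 4609472) = (-2835629 + 2612450)/((1505 + (-625 + 291)*((128 + 64) + 1082)) + 4609472) = -223179/((1505 - 334*(192 + 1082)) + 4609472) = -223179/((1505 - 334*1274) + 4609472) = -223179/((1505 - 425516) + 4609472) = -223179/(-424011 + 4609472) = -223179/4185461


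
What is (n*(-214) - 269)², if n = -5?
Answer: 641601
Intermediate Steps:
(n*(-214) - 269)² = (-5*(-214) - 269)² = (1070 - 269)² = 801² = 641601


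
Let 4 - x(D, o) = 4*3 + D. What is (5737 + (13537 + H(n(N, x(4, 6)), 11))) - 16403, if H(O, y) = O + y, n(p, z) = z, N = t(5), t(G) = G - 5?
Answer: 2870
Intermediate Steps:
t(G) = -5 + G
x(D, o) = -8 - D (x(D, o) = 4 - (4*3 + D) = 4 - (12 + D) = 4 + (-12 - D) = -8 - D)
N = 0 (N = -5 + 5 = 0)
(5737 + (13537 + H(n(N, x(4, 6)), 11))) - 16403 = (5737 + (13537 + ((-8 - 1*4) + 11))) - 16403 = (5737 + (13537 + ((-8 - 4) + 11))) - 16403 = (5737 + (13537 + (-12 + 11))) - 16403 = (5737 + (13537 - 1)) - 16403 = (5737 + 13536) - 16403 = 19273 - 16403 = 2870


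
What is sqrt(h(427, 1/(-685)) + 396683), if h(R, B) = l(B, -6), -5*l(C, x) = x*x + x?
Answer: sqrt(396677) ≈ 629.82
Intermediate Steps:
l(C, x) = -x/5 - x**2/5 (l(C, x) = -(x*x + x)/5 = -(x**2 + x)/5 = -(x + x**2)/5 = -x/5 - x**2/5)
h(R, B) = -6 (h(R, B) = -1/5*(-6)*(1 - 6) = -1/5*(-6)*(-5) = -6)
sqrt(h(427, 1/(-685)) + 396683) = sqrt(-6 + 396683) = sqrt(396677)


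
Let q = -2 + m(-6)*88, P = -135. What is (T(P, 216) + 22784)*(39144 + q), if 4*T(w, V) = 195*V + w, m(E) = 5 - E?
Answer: 2669741655/2 ≈ 1.3349e+9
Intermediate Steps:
T(w, V) = w/4 + 195*V/4 (T(w, V) = (195*V + w)/4 = (w + 195*V)/4 = w/4 + 195*V/4)
q = 966 (q = -2 + (5 - 1*(-6))*88 = -2 + (5 + 6)*88 = -2 + 11*88 = -2 + 968 = 966)
(T(P, 216) + 22784)*(39144 + q) = (((¼)*(-135) + (195/4)*216) + 22784)*(39144 + 966) = ((-135/4 + 10530) + 22784)*40110 = (41985/4 + 22784)*40110 = (133121/4)*40110 = 2669741655/2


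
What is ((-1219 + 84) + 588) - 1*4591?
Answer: -5138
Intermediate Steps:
((-1219 + 84) + 588) - 1*4591 = (-1135 + 588) - 4591 = -547 - 4591 = -5138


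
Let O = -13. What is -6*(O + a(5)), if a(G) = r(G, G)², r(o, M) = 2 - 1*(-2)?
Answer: -18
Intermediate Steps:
r(o, M) = 4 (r(o, M) = 2 + 2 = 4)
a(G) = 16 (a(G) = 4² = 16)
-6*(O + a(5)) = -6*(-13 + 16) = -6*3 = -18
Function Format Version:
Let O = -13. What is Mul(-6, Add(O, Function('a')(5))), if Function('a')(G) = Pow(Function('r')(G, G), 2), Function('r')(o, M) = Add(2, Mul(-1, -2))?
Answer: -18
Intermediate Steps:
Function('r')(o, M) = 4 (Function('r')(o, M) = Add(2, 2) = 4)
Function('a')(G) = 16 (Function('a')(G) = Pow(4, 2) = 16)
Mul(-6, Add(O, Function('a')(5))) = Mul(-6, Add(-13, 16)) = Mul(-6, 3) = -18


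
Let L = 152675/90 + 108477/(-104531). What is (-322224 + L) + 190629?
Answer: -244413723511/1881558 ≈ -1.2990e+5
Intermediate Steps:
L = 3189901499/1881558 (L = 152675*(1/90) + 108477*(-1/104531) = 30535/18 - 108477/104531 = 3189901499/1881558 ≈ 1695.4)
(-322224 + L) + 190629 = (-322224 + 3189901499/1881558) + 190629 = -603093243493/1881558 + 190629 = -244413723511/1881558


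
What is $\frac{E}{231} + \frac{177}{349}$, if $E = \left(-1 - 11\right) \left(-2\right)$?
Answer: $\frac{16421}{26873} \approx 0.61106$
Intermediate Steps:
$E = 24$ ($E = \left(-12\right) \left(-2\right) = 24$)
$\frac{E}{231} + \frac{177}{349} = \frac{24}{231} + \frac{177}{349} = 24 \cdot \frac{1}{231} + 177 \cdot \frac{1}{349} = \frac{8}{77} + \frac{177}{349} = \frac{16421}{26873}$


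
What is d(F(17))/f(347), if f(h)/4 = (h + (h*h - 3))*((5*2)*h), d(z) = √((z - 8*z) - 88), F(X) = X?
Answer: I*√23/558683880 ≈ 8.5842e-9*I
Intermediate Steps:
d(z) = √(-88 - 7*z) (d(z) = √(-7*z - 88) = √(-88 - 7*z))
f(h) = 40*h*(-3 + h + h²) (f(h) = 4*((h + (h*h - 3))*((5*2)*h)) = 4*((h + (h² - 3))*(10*h)) = 4*((h + (-3 + h²))*(10*h)) = 4*((-3 + h + h²)*(10*h)) = 4*(10*h*(-3 + h + h²)) = 40*h*(-3 + h + h²))
d(F(17))/f(347) = √(-88 - 7*17)/((40*347*(-3 + 347 + 347²))) = √(-88 - 119)/((40*347*(-3 + 347 + 120409))) = √(-207)/((40*347*120753)) = (3*I*√23)/1676051640 = (3*I*√23)*(1/1676051640) = I*√23/558683880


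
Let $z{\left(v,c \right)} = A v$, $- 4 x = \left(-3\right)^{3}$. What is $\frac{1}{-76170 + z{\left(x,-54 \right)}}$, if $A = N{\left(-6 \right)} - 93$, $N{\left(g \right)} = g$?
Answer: $- \frac{4}{307353} \approx -1.3014 \cdot 10^{-5}$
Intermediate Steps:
$x = \frac{27}{4}$ ($x = - \frac{\left(-3\right)^{3}}{4} = \left(- \frac{1}{4}\right) \left(-27\right) = \frac{27}{4} \approx 6.75$)
$A = -99$ ($A = -6 - 93 = -99$)
$z{\left(v,c \right)} = - 99 v$
$\frac{1}{-76170 + z{\left(x,-54 \right)}} = \frac{1}{-76170 - \frac{2673}{4}} = \frac{1}{- \frac{307353}{4}} = - \frac{4}{307353}$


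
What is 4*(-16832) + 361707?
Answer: 294379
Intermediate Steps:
4*(-16832) + 361707 = -67328 + 361707 = 294379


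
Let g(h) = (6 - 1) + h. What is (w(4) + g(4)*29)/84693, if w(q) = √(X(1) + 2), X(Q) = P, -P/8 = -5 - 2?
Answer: 87/28231 + √58/84693 ≈ 0.0031716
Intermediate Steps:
g(h) = 5 + h
P = 56 (P = -8*(-5 - 2) = -8*(-7) = 56)
X(Q) = 56
w(q) = √58 (w(q) = √(56 + 2) = √58)
(w(4) + g(4)*29)/84693 = (√58 + (5 + 4)*29)/84693 = (√58 + 9*29)*(1/84693) = (√58 + 261)*(1/84693) = (261 + √58)*(1/84693) = 87/28231 + √58/84693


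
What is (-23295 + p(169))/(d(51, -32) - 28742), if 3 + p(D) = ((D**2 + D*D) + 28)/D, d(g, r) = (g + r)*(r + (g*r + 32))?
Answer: 1940106/5048875 ≈ 0.38426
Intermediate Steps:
d(g, r) = (g + r)*(32 + r + g*r) (d(g, r) = (g + r)*(r + (32 + g*r)) = (g + r)*(32 + r + g*r))
p(D) = -3 + (28 + 2*D**2)/D (p(D) = -3 + ((D**2 + D*D) + 28)/D = -3 + ((D**2 + D**2) + 28)/D = -3 + (2*D**2 + 28)/D = -3 + (28 + 2*D**2)/D)
(-23295 + p(169))/(d(51, -32) - 28742) = (-23295 + (-3 + 2*169 + 28/169))/(((-32)**2 + 32*51 + 32*(-32) + 51*(-32) + 51*(-32)**2 - 32*51**2) - 28742) = (-23295 + (-3 + 338 + 28*(1/169)))/((1024 + 1632 - 1024 - 1632 + 51*1024 - 32*2601) - 28742) = (-23295 + (-3 + 338 + 28/169))/((1024 + 1632 - 1024 - 1632 + 52224 - 83232) - 28742) = (-23295 + 56643/169)/(-31008 - 28742) = -3880212/169/(-59750) = -3880212/169*(-1/59750) = 1940106/5048875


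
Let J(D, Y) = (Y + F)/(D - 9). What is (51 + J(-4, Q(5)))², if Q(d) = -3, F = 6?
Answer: 435600/169 ≈ 2577.5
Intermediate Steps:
J(D, Y) = (6 + Y)/(-9 + D) (J(D, Y) = (Y + 6)/(D - 9) = (6 + Y)/(-9 + D))
(51 + J(-4, Q(5)))² = (51 + (6 - 3)/(-9 - 4))² = (51 + 3/(-13))² = (51 - 1/13*3)² = (51 - 3/13)² = (660/13)² = 435600/169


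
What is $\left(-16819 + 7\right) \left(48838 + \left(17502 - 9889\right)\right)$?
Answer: $-949054212$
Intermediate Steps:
$\left(-16819 + 7\right) \left(48838 + \left(17502 - 9889\right)\right) = - 16812 \left(48838 + \left(17502 - 9889\right)\right) = - 16812 \left(48838 + 7613\right) = \left(-16812\right) 56451 = -949054212$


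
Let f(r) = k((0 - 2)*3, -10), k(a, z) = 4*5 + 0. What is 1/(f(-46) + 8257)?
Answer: 1/8277 ≈ 0.00012082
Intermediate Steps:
k(a, z) = 20 (k(a, z) = 20 + 0 = 20)
f(r) = 20
1/(f(-46) + 8257) = 1/(20 + 8257) = 1/8277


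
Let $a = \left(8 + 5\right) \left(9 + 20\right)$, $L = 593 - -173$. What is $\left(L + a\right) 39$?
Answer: $44577$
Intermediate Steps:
$L = 766$ ($L = 593 + 173 = 766$)
$a = 377$ ($a = 13 \cdot 29 = 377$)
$\left(L + a\right) 39 = \left(766 + 377\right) 39 = 1143 \cdot 39 = 44577$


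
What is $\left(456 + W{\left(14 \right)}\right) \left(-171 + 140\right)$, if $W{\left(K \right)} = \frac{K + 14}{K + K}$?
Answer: $-14167$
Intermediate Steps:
$W{\left(K \right)} = \frac{14 + K}{2 K}$
$\left(456 + W{\left(14 \right)}\right) \left(-171 + 140\right) = \left(456 + \frac{14 + 14}{2 \cdot 14}\right) \left(-171 + 140\right) = \left(456 + \frac{1}{2} \cdot \frac{1}{14} \cdot 28\right) \left(-31\right) = \left(456 + 1\right) \left(-31\right) = 457 \left(-31\right) = -14167$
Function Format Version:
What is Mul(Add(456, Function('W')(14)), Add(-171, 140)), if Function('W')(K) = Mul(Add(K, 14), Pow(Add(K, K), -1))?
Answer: -14167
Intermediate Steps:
Function('W')(K) = Mul(Rational(1, 2), Pow(K, -1), Add(14, K)) (Function('W')(K) = Mul(Add(14, K), Pow(Mul(2, K), -1)) = Mul(Add(14, K), Mul(Rational(1, 2), Pow(K, -1))) = Mul(Rational(1, 2), Pow(K, -1), Add(14, K)))
Mul(Add(456, Function('W')(14)), Add(-171, 140)) = Mul(Add(456, Mul(Rational(1, 2), Pow(14, -1), Add(14, 14))), Add(-171, 140)) = Mul(Add(456, Mul(Rational(1, 2), Rational(1, 14), 28)), -31) = Mul(Add(456, 1), -31) = Mul(457, -31) = -14167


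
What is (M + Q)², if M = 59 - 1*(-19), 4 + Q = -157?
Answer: 6889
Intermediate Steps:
Q = -161 (Q = -4 - 157 = -161)
M = 78 (M = 59 + 19 = 78)
(M + Q)² = (78 - 161)² = (-83)² = 6889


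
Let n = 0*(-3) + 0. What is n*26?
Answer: 0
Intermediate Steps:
n = 0 (n = 0 + 0 = 0)
n*26 = 0*26 = 0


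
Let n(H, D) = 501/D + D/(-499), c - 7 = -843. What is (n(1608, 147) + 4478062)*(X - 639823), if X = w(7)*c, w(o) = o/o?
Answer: -70147784857970628/24451 ≈ -2.8689e+12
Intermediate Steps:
w(o) = 1
c = -836 (c = 7 - 843 = -836)
n(H, D) = 501/D - D/499 (n(H, D) = 501/D + D*(-1/499) = 501/D - D/499)
X = -836 (X = 1*(-836) = -836)
(n(1608, 147) + 4478062)*(X - 639823) = ((501/147 - 1/499*147) + 4478062)*(-836 - 639823) = ((501*(1/147) - 147/499) + 4478062)*(-640659) = ((167/49 - 147/499) + 4478062)*(-640659) = (76130/24451 + 4478062)*(-640659) = (109493170092/24451)*(-640659) = -70147784857970628/24451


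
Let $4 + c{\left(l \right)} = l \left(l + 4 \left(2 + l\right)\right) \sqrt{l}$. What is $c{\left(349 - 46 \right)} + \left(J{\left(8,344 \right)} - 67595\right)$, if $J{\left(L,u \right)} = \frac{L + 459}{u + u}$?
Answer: $- \frac{46507645}{688} + 461469 \sqrt{303} \approx 7.9651 \cdot 10^{6}$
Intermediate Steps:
$J{\left(L,u \right)} = \frac{459 + L}{2 u}$
$c{\left(l \right)} = -4 + l^{\frac{3}{2}} \left(8 + 5 l\right)$ ($c{\left(l \right)} = -4 + l \left(l + 4 \left(2 + l\right)\right) \sqrt{l} = -4 + l \left(l + \left(8 + 4 l\right)\right) \sqrt{l} = -4 + l \left(8 + 5 l\right) \sqrt{l} = -4 + l^{\frac{3}{2}} \left(8 + 5 l\right)$)
$c{\left(349 - 46 \right)} + \left(J{\left(8,344 \right)} - 67595\right) = \left(-4 + 5 \left(349 - 46\right)^{\frac{5}{2}} + 8 \left(349 - 46\right)^{\frac{3}{2}}\right) - \left(67595 - \frac{459 + 8}{2 \cdot 344}\right) = \left(-4 + 5 \left(349 - 46\right)^{\frac{5}{2}} + 8 \left(349 - 46\right)^{\frac{3}{2}}\right) - \left(67595 - \frac{467}{688}\right) = \left(-4 + 5 \cdot 303^{\frac{5}{2}} + 8 \cdot 303^{\frac{3}{2}}\right) + \left(\frac{467}{688} - 67595\right) = \left(-4 + 5 \cdot 91809 \sqrt{303} + 8 \cdot 303 \sqrt{303}\right) - \frac{46504893}{688} = \left(-4 + 459045 \sqrt{303} + 2424 \sqrt{303}\right) - \frac{46504893}{688} = \left(-4 + 461469 \sqrt{303}\right) - \frac{46504893}{688} = - \frac{46507645}{688} + 461469 \sqrt{303}$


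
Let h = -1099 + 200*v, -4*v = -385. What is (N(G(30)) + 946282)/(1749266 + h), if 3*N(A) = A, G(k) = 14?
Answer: 2838860/5302251 ≈ 0.53541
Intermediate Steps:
v = 385/4 (v = -¼*(-385) = 385/4 ≈ 96.250)
h = 18151 (h = -1099 + 200*(385/4) = -1099 + 19250 = 18151)
N(A) = A/3
(N(G(30)) + 946282)/(1749266 + h) = ((⅓)*14 + 946282)/(1749266 + 18151) = (14/3 + 946282)/1767417 = (2838860/3)*(1/1767417) = 2838860/5302251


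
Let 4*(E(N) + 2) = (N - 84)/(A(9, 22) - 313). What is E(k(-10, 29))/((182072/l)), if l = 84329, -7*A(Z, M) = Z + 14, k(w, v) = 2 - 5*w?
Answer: -92171597/100776852 ≈ -0.91461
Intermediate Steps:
A(Z, M) = -2 - Z/7 (A(Z, M) = -(Z + 14)/7 = -(14 + Z)/7 = -2 - Z/7)
E(N) = -1427/738 - 7*N/8856 (E(N) = -2 + ((N - 84)/((-2 - ⅐*9) - 313))/4 = -2 + ((-84 + N)/((-2 - 9/7) - 313))/4 = -2 + ((-84 + N)/(-23/7 - 313))/4 = -2 + ((-84 + N)/(-2214/7))/4 = -2 + ((-84 + N)*(-7/2214))/4 = -2 + (98/369 - 7*N/2214)/4 = -2 + (49/738 - 7*N/8856) = -1427/738 - 7*N/8856)
E(k(-10, 29))/((182072/l)) = (-1427/738 - 7*(2 - 5*(-10))/8856)/((182072/84329)) = (-1427/738 - 7*(2 + 50)/8856)/((182072*(1/84329))) = (-1427/738 - 7/8856*52)/(182072/84329) = (-1427/738 - 91/2214)*(84329/182072) = -2186/1107*84329/182072 = -92171597/100776852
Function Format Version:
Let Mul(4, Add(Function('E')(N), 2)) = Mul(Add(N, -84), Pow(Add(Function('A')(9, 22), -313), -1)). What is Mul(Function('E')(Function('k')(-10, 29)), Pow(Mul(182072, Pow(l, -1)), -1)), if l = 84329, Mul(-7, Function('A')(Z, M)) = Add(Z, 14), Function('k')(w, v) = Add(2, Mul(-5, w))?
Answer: Rational(-92171597, 100776852) ≈ -0.91461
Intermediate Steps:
Function('A')(Z, M) = Add(-2, Mul(Rational(-1, 7), Z)) (Function('A')(Z, M) = Mul(Rational(-1, 7), Add(Z, 14)) = Mul(Rational(-1, 7), Add(14, Z)) = Add(-2, Mul(Rational(-1, 7), Z)))
Function('E')(N) = Add(Rational(-1427, 738), Mul(Rational(-7, 8856), N)) (Function('E')(N) = Add(-2, Mul(Rational(1, 4), Mul(Add(N, -84), Pow(Add(Add(-2, Mul(Rational(-1, 7), 9)), -313), -1)))) = Add(-2, Mul(Rational(1, 4), Mul(Add(-84, N), Pow(Add(Add(-2, Rational(-9, 7)), -313), -1)))) = Add(-2, Mul(Rational(1, 4), Mul(Add(-84, N), Pow(Add(Rational(-23, 7), -313), -1)))) = Add(-2, Mul(Rational(1, 4), Mul(Add(-84, N), Pow(Rational(-2214, 7), -1)))) = Add(-2, Mul(Rational(1, 4), Mul(Add(-84, N), Rational(-7, 2214)))) = Add(-2, Mul(Rational(1, 4), Add(Rational(98, 369), Mul(Rational(-7, 2214), N)))) = Add(-2, Add(Rational(49, 738), Mul(Rational(-7, 8856), N))) = Add(Rational(-1427, 738), Mul(Rational(-7, 8856), N)))
Mul(Function('E')(Function('k')(-10, 29)), Pow(Mul(182072, Pow(l, -1)), -1)) = Mul(Add(Rational(-1427, 738), Mul(Rational(-7, 8856), Add(2, Mul(-5, -10)))), Pow(Mul(182072, Pow(84329, -1)), -1)) = Mul(Add(Rational(-1427, 738), Mul(Rational(-7, 8856), Add(2, 50))), Pow(Mul(182072, Rational(1, 84329)), -1)) = Mul(Add(Rational(-1427, 738), Mul(Rational(-7, 8856), 52)), Pow(Rational(182072, 84329), -1)) = Mul(Add(Rational(-1427, 738), Rational(-91, 2214)), Rational(84329, 182072)) = Mul(Rational(-2186, 1107), Rational(84329, 182072)) = Rational(-92171597, 100776852)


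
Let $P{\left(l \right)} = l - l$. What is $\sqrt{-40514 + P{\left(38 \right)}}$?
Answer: $i \sqrt{40514} \approx 201.28 i$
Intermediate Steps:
$P{\left(l \right)} = 0$
$\sqrt{-40514 + P{\left(38 \right)}} = \sqrt{-40514 + 0} = \sqrt{-40514} = i \sqrt{40514}$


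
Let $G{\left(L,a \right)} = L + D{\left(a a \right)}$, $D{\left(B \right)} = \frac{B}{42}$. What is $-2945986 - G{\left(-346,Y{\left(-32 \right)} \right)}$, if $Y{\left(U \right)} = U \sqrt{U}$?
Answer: $- \frac{61842056}{21} \approx -2.9449 \cdot 10^{6}$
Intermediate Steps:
$D{\left(B \right)} = \frac{B}{42}$ ($D{\left(B \right)} = B \frac{1}{42} = \frac{B}{42}$)
$Y{\left(U \right)} = U^{\frac{3}{2}}$
$G{\left(L,a \right)} = L + \frac{a^{2}}{42}$ ($G{\left(L,a \right)} = L + \frac{a a}{42} = L + \frac{a^{2}}{42}$)
$-2945986 - G{\left(-346,Y{\left(-32 \right)} \right)} = -2945986 - \left(-346 + \frac{\left(\left(-32\right)^{\frac{3}{2}}\right)^{2}}{42}\right) = -2945986 - \left(-346 + \frac{\left(- 128 i \sqrt{2}\right)^{2}}{42}\right) = -2945986 - \left(-346 + \frac{1}{42} \left(-32768\right)\right) = -2945986 - \left(-346 - \frac{16384}{21}\right) = -2945986 - - \frac{23650}{21} = -2945986 + \frac{23650}{21} = - \frac{61842056}{21}$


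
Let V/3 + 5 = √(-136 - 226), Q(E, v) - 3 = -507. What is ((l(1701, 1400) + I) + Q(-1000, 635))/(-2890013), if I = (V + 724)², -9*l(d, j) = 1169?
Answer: -4489102/26010117 - 4254*I*√362/2890013 ≈ -0.17259 - 0.028006*I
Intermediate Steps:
Q(E, v) = -504 (Q(E, v) = 3 - 507 = -504)
l(d, j) = -1169/9 (l(d, j) = -⅑*1169 = -1169/9)
V = -15 + 3*I*√362 (V = -15 + 3*√(-136 - 226) = -15 + 3*√(-362) = -15 + 3*(I*√362) = -15 + 3*I*√362 ≈ -15.0 + 57.079*I)
I = (709 + 3*I*√362)² (I = ((-15 + 3*I*√362) + 724)² = (709 + 3*I*√362)² ≈ 4.9942e+5 + 80938.0*I)
((l(1701, 1400) + I) + Q(-1000, 635))/(-2890013) = ((-1169/9 + (499423 + 4254*I*√362)) - 504)/(-2890013) = ((4493638/9 + 4254*I*√362) - 504)*(-1/2890013) = (4489102/9 + 4254*I*√362)*(-1/2890013) = -4489102/26010117 - 4254*I*√362/2890013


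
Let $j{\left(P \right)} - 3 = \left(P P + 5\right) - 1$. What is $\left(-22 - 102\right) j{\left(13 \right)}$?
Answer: $-21824$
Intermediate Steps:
$j{\left(P \right)} = 7 + P^{2}$ ($j{\left(P \right)} = 3 + \left(\left(P P + 5\right) - 1\right) = 3 + \left(\left(P^{2} + 5\right) - 1\right) = 3 + \left(\left(5 + P^{2}\right) - 1\right) = 3 + \left(4 + P^{2}\right) = 7 + P^{2}$)
$\left(-22 - 102\right) j{\left(13 \right)} = \left(-22 - 102\right) \left(7 + 13^{2}\right) = - 124 \left(7 + 169\right) = \left(-124\right) 176 = -21824$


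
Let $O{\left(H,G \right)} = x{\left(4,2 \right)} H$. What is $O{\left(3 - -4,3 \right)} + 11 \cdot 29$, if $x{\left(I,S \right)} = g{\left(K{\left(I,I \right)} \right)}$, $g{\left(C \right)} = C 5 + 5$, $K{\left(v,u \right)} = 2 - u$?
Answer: $284$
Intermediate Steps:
$g{\left(C \right)} = 5 + 5 C$ ($g{\left(C \right)} = 5 C + 5 = 5 + 5 C$)
$x{\left(I,S \right)} = 15 - 5 I$ ($x{\left(I,S \right)} = 5 + 5 \left(2 - I\right) = 5 - \left(-10 + 5 I\right) = 15 - 5 I$)
$O{\left(H,G \right)} = - 5 H$ ($O{\left(H,G \right)} = \left(15 - 20\right) H = - 5 H$)
$O{\left(3 - -4,3 \right)} + 11 \cdot 29 = - 5 \left(3 - -4\right) + 11 \cdot 29 = - 5 \left(3 + 4\right) + 319 = \left(-5\right) 7 + 319 = -35 + 319 = 284$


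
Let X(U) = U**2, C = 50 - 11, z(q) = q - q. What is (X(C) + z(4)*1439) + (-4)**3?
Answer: 1457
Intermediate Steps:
z(q) = 0
C = 39
(X(C) + z(4)*1439) + (-4)**3 = (39**2 + 0*1439) + (-4)**3 = (1521 + 0) - 64 = 1521 - 64 = 1457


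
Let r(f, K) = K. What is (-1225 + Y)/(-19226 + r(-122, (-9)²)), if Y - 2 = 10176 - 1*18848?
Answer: 1979/3829 ≈ 0.51684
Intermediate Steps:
Y = -8670 (Y = 2 + (10176 - 1*18848) = 2 + (10176 - 18848) = 2 - 8672 = -8670)
(-1225 + Y)/(-19226 + r(-122, (-9)²)) = (-1225 - 8670)/(-19226 + (-9)²) = -9895/(-19226 + 81) = -9895/(-19145) = -9895*(-1/19145) = 1979/3829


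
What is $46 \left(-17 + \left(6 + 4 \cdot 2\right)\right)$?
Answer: $-138$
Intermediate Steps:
$46 \left(-17 + \left(6 + 4 \cdot 2\right)\right) = 46 \left(-17 + \left(6 + 8\right)\right) = 46 \left(-17 + 14\right) = 46 \left(-3\right) = -138$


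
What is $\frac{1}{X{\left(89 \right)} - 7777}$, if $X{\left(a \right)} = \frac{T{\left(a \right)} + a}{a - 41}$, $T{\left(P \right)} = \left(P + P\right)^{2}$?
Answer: $- \frac{16}{113841} \approx -0.00014055$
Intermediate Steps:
$T{\left(P \right)} = 4 P^{2}$ ($T{\left(P \right)} = \left(2 P\right)^{2} = 4 P^{2}$)
$X{\left(a \right)} = \frac{a + 4 a^{2}}{-41 + a}$ ($X{\left(a \right)} = \frac{4 a^{2} + a}{a - 41} = \frac{a + 4 a^{2}}{-41 + a}$)
$\frac{1}{X{\left(89 \right)} - 7777} = \frac{1}{\frac{89 \left(1 + 4 \cdot 89\right)}{-41 + 89} - 7777} = \frac{1}{\frac{89 \left(1 + 356\right)}{48} - 7777} = \frac{1}{89 \cdot \frac{1}{48} \cdot 357 - 7777} = \frac{1}{\frac{10591}{16} - 7777} = \frac{1}{- \frac{113841}{16}} = - \frac{16}{113841}$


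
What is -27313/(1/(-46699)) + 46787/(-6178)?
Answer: 7879975857299/6178 ≈ 1.2755e+9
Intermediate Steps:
-27313/(1/(-46699)) + 46787/(-6178) = -27313/(-1/46699) + 46787*(-1/6178) = -27313*(-46699) - 46787/6178 = 1275489787 - 46787/6178 = 7879975857299/6178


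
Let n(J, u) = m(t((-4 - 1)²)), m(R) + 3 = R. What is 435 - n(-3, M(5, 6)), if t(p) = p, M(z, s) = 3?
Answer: 413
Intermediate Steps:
m(R) = -3 + R
n(J, u) = 22 (n(J, u) = -3 + (-4 - 1)² = -3 + (-5)² = -3 + 25 = 22)
435 - n(-3, M(5, 6)) = 435 - 1*22 = 435 - 22 = 413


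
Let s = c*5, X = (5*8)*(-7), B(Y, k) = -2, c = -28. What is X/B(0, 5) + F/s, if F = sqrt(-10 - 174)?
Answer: 140 - I*sqrt(46)/70 ≈ 140.0 - 0.09689*I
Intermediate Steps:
F = 2*I*sqrt(46) (F = sqrt(-184) = 2*I*sqrt(46) ≈ 13.565*I)
X = -280 (X = 40*(-7) = -280)
s = -140 (s = -28*5 = -140)
X/B(0, 5) + F/s = -280/(-2) + (2*I*sqrt(46))/(-140) = -280*(-1/2) + (2*I*sqrt(46))*(-1/140) = 140 - I*sqrt(46)/70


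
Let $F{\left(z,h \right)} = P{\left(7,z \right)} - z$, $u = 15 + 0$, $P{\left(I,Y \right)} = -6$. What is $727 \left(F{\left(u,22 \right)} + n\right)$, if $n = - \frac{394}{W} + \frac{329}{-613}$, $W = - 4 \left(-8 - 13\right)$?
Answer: $- \frac{490903115}{25746} \approx -19067.0$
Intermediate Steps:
$u = 15$
$W = 84$ ($W = \left(-4\right) \left(-21\right) = 84$)
$F{\left(z,h \right)} = -6 - z$
$n = - \frac{134579}{25746}$ ($n = - \frac{394}{84} + \frac{329}{-613} = \left(-394\right) \frac{1}{84} + 329 \left(- \frac{1}{613}\right) = - \frac{197}{42} - \frac{329}{613} = - \frac{134579}{25746} \approx -5.2272$)
$727 \left(F{\left(u,22 \right)} + n\right) = 727 \left(\left(-6 - 15\right) - \frac{134579}{25746}\right) = 727 \left(-21 - \frac{134579}{25746}\right) = 727 \left(- \frac{675245}{25746}\right) = - \frac{490903115}{25746}$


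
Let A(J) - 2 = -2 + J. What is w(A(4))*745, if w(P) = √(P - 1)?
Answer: 745*√3 ≈ 1290.4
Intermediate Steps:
A(J) = J (A(J) = 2 + (-2 + J) = J)
w(P) = √(-1 + P)
w(A(4))*745 = √(-1 + 4)*745 = √3*745 = 745*√3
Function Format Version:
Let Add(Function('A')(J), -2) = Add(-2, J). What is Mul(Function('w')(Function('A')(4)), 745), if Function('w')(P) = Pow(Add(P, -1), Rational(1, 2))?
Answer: Mul(745, Pow(3, Rational(1, 2))) ≈ 1290.4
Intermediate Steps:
Function('A')(J) = J (Function('A')(J) = Add(2, Add(-2, J)) = J)
Function('w')(P) = Pow(Add(-1, P), Rational(1, 2))
Mul(Function('w')(Function('A')(4)), 745) = Mul(Pow(Add(-1, 4), Rational(1, 2)), 745) = Mul(Pow(3, Rational(1, 2)), 745) = Mul(745, Pow(3, Rational(1, 2)))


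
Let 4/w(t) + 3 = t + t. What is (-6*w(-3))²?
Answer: 64/9 ≈ 7.1111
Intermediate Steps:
w(t) = 4/(-3 + 2*t) (w(t) = 4/(-3 + (t + t)) = 4/(-3 + 2*t))
(-6*w(-3))² = (-24/(-3 + 2*(-3)))² = (-24/(-3 - 6))² = (-24/(-9))² = (-24*(-1)/9)² = (-6*(-4/9))² = (8/3)² = 64/9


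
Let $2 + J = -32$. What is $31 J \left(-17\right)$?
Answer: $17918$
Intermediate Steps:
$J = -34$ ($J = -2 - 32 = -34$)
$31 J \left(-17\right) = 31 \left(-34\right) \left(-17\right) = \left(-1054\right) \left(-17\right) = 17918$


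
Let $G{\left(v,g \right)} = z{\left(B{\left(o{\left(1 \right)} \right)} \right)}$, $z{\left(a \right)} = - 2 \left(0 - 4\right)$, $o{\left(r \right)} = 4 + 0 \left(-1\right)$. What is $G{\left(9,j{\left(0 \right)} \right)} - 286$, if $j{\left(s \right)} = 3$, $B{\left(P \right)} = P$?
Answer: $-278$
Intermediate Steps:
$o{\left(r \right)} = 4$ ($o{\left(r \right)} = 4 + 0 = 4$)
$z{\left(a \right)} = 8$ ($z{\left(a \right)} = \left(-2\right) \left(-4\right) = 8$)
$G{\left(v,g \right)} = 8$
$G{\left(9,j{\left(0 \right)} \right)} - 286 = 8 - 286 = -278$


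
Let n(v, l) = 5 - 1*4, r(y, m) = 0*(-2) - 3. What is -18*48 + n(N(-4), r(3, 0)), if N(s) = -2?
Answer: -863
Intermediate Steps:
r(y, m) = -3 (r(y, m) = 0 - 3 = -3)
n(v, l) = 1 (n(v, l) = 5 - 4 = 1)
-18*48 + n(N(-4), r(3, 0)) = -18*48 + 1 = -864 + 1 = -863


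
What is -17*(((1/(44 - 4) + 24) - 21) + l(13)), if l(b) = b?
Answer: -10897/40 ≈ -272.42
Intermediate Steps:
-17*(((1/(44 - 4) + 24) - 21) + l(13)) = -17*(((1/(44 - 4) + 24) - 21) + 13) = -17*(((1/40 + 24) - 21) + 13) = -17*((961/40 - 21) + 13) = -17*(121/40 + 13) = -17*641/40 = -10897/40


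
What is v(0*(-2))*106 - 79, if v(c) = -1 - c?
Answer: -185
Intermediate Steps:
v(0*(-2))*106 - 79 = (-1 - 0*(-2))*106 - 79 = (-1 - 1*0)*106 - 79 = (-1 + 0)*106 - 79 = -1*106 - 79 = -106 - 79 = -185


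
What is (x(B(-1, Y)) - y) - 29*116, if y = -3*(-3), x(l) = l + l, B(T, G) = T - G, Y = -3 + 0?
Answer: -3369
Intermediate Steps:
Y = -3
x(l) = 2*l
y = 9
(x(B(-1, Y)) - y) - 29*116 = (2*(-1 - 1*(-3)) - 1*9) - 29*116 = (2*(-1 + 3) - 9) - 3364 = (2*2 - 9) - 3364 = (4 - 9) - 3364 = -5 - 3364 = -3369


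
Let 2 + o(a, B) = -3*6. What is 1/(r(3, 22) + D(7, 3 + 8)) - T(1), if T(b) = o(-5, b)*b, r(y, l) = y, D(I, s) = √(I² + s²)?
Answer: 3217/161 + √170/161 ≈ 20.062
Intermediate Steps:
o(a, B) = -20 (o(a, B) = -2 - 3*6 = -2 - 18 = -20)
T(b) = -20*b
1/(r(3, 22) + D(7, 3 + 8)) - T(1) = 1/(3 + √(7² + (3 + 8)²)) - (-20) = 1/(3 + √(49 + 11²)) - 1*(-20) = 1/(3 + √(49 + 121)) + 20 = 1/(3 + √170) + 20 = 20 + 1/(3 + √170)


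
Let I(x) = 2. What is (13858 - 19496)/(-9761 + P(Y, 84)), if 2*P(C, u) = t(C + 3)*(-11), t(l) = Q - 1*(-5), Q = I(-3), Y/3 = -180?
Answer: 11276/19599 ≈ 0.57534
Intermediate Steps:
Y = -540 (Y = 3*(-180) = -540)
Q = 2
t(l) = 7 (t(l) = 2 - 1*(-5) = 2 + 5 = 7)
P(C, u) = -77/2 (P(C, u) = (7*(-11))/2 = (1/2)*(-77) = -77/2)
(13858 - 19496)/(-9761 + P(Y, 84)) = (13858 - 19496)/(-9761 - 77/2) = -5638/(-19599/2) = -5638*(-2/19599) = 11276/19599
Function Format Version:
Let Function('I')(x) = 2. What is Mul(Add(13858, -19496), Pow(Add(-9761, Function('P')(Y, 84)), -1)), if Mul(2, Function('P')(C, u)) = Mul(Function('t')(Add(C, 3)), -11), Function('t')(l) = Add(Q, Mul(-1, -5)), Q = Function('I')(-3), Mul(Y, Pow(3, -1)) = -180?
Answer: Rational(11276, 19599) ≈ 0.57534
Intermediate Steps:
Y = -540 (Y = Mul(3, -180) = -540)
Q = 2
Function('t')(l) = 7 (Function('t')(l) = Add(2, Mul(-1, -5)) = Add(2, 5) = 7)
Function('P')(C, u) = Rational(-77, 2) (Function('P')(C, u) = Mul(Rational(1, 2), Mul(7, -11)) = Mul(Rational(1, 2), -77) = Rational(-77, 2))
Mul(Add(13858, -19496), Pow(Add(-9761, Function('P')(Y, 84)), -1)) = Mul(Add(13858, -19496), Pow(Add(-9761, Rational(-77, 2)), -1)) = Mul(-5638, Pow(Rational(-19599, 2), -1)) = Mul(-5638, Rational(-2, 19599)) = Rational(11276, 19599)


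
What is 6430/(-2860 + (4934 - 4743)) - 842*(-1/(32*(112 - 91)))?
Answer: -1036831/896784 ≈ -1.1562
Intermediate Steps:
6430/(-2860 + (4934 - 4743)) - 842*(-1/(32*(112 - 91))) = 6430/(-2860 + 191) - 842/((-32*21)) = 6430/(-2669) - 842/(-672) = 6430*(-1/2669) - 842*(-1/672) = -6430/2669 + 421/336 = -1036831/896784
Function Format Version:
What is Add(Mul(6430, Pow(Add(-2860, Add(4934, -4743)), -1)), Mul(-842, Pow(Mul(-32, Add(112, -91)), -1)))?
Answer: Rational(-1036831, 896784) ≈ -1.1562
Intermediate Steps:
Add(Mul(6430, Pow(Add(-2860, Add(4934, -4743)), -1)), Mul(-842, Pow(Mul(-32, Add(112, -91)), -1))) = Add(Mul(6430, Pow(Add(-2860, 191), -1)), Mul(-842, Pow(Mul(-32, 21), -1))) = Add(Mul(6430, Pow(-2669, -1)), Mul(-842, Pow(-672, -1))) = Add(Mul(6430, Rational(-1, 2669)), Mul(-842, Rational(-1, 672))) = Add(Rational(-6430, 2669), Rational(421, 336)) = Rational(-1036831, 896784)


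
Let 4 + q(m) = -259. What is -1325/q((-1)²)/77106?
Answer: 1325/20278878 ≈ 6.5339e-5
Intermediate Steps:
q(m) = -263 (q(m) = -4 - 259 = -263)
-1325/q((-1)²)/77106 = -1325/(-263)/77106 = -1325*(-1/263)*(1/77106) = (1325/263)*(1/77106) = 1325/20278878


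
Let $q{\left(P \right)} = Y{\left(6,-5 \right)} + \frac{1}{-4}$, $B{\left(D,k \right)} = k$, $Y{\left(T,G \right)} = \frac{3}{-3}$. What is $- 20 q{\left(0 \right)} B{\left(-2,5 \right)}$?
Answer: $125$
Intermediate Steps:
$Y{\left(T,G \right)} = -1$ ($Y{\left(T,G \right)} = 3 \left(- \frac{1}{3}\right) = -1$)
$q{\left(P \right)} = - \frac{5}{4}$ ($q{\left(P \right)} = -1 + \frac{1}{-4} = -1 - \frac{1}{4} = - \frac{5}{4}$)
$- 20 q{\left(0 \right)} B{\left(-2,5 \right)} = \left(-20\right) \left(- \frac{5}{4}\right) 5 = 25 \cdot 5 = 125$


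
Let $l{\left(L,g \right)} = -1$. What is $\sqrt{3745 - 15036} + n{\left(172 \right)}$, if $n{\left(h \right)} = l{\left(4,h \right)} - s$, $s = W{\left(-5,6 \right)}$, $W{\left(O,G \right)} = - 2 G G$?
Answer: $71 + i \sqrt{11291} \approx 71.0 + 106.26 i$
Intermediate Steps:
$W{\left(O,G \right)} = - 2 G^{2}$
$s = -72$ ($s = - 2 \cdot 6^{2} = \left(-2\right) 36 = -72$)
$n{\left(h \right)} = 71$ ($n{\left(h \right)} = -1 - -72 = -1 + 72 = 71$)
$\sqrt{3745 - 15036} + n{\left(172 \right)} = \sqrt{3745 - 15036} + 71 = \sqrt{-11291} + 71 = i \sqrt{11291} + 71 = 71 + i \sqrt{11291}$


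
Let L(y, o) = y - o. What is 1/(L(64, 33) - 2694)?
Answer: -1/2663 ≈ -0.00037552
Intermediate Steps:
1/(L(64, 33) - 2694) = 1/((64 - 1*33) - 2694) = 1/((64 - 33) - 2694) = 1/(31 - 2694) = 1/(-2663) = -1/2663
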